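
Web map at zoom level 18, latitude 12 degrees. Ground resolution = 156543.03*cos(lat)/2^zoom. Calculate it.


res = 156543.03 * cos(12) / 2^18 = 156543.03 * 0.9781476 / 262144 = 0.58 m/pixel

0.58 m/pixel


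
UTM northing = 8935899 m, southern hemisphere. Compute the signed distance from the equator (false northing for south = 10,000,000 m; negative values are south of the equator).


For southern: actual = 8935899 - 10000000 = -1064101 m

-1064101 m


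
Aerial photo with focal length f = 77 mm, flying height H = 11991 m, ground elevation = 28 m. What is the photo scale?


scale = f / (H - h) = 77 mm / 11963 m = 77 / 11963000 = 1:155364

1:155364


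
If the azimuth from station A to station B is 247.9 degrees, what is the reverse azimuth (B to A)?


back azimuth = (247.9 + 180) mod 360 = 67.9 degrees

67.9 degrees


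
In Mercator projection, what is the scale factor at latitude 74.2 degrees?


SF = 1 / cos(74.2) = 1 / 0.27228 = 3.673

3.673


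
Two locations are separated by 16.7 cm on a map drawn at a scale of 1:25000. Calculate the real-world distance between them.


ground = 16.7 cm * 25000 / 100 = 4175.0 m = 4.175 km

4.175 km


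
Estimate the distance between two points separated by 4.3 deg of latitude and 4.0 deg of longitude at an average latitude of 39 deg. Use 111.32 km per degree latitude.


dlat_km = 4.3 * 111.32 = 478.676
dlon_km = 4.0 * 111.32 * cos(39) ≈ 346.048
dist = sqrt(478.676^2 + 346.048^2) ≈ 590.7 km

590.7 km


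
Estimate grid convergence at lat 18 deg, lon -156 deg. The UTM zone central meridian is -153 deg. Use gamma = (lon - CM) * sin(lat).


gamma = (-156 - -153) * sin(18) = -3 * 0.309017 = -0.927 degrees

-0.927 degrees


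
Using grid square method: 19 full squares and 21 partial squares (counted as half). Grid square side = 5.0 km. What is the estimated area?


effective squares = 19 + 21 * 0.5 = 29.5
area = 29.5 * 25.0 = 737.5 km^2

737.5 km^2


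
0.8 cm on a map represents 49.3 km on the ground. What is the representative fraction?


ground = 49.3 km = 4930000 cm; RF denominator = ground / map = 4930000 / 0.8 = 6162500; RF = 1:6162500

1:6162500


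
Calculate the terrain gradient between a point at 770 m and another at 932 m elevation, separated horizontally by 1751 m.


gradient = (932 - 770) / 1751 = 162 / 1751 = 0.0925

0.0925


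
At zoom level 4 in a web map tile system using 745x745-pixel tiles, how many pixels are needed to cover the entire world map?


tiles per axis = 2^4 = 16
total tiles = 16^2 = 256
pixels per axis = 16 * 745 = 11920
total pixels = 11920^2 = 142086400

142086400 pixels


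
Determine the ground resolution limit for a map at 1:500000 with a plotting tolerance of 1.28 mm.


ground = 1.28 mm * 500000 / 1000 = 640.0 m

640.0 m


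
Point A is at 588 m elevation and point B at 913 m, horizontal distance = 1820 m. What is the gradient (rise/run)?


gradient = (913 - 588) / 1820 = 325 / 1820 = 0.1786

0.1786


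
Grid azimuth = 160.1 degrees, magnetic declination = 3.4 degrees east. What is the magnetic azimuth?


magnetic azimuth = grid azimuth - declination (east +ve)
mag_az = 160.1 - 3.4 = 156.7 degrees

156.7 degrees


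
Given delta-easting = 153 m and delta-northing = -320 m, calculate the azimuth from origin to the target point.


az = atan2(153, -320) = 154.4 deg
adjusted to 0-360: 154.4 degrees

154.4 degrees


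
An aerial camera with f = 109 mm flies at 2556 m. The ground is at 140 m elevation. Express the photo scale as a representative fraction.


scale = f / (H - h) = 109 mm / 2416 m = 109 / 2416000 = 1:22165

1:22165


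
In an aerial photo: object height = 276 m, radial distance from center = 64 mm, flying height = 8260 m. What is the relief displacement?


d = h * r / H = 276 * 64 / 8260 = 2.14 mm

2.14 mm


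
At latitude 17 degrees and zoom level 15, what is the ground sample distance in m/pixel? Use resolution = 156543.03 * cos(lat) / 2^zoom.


res = 156543.03 * cos(17) / 2^15 = 156543.03 * 0.95630476 / 32768 = 4.57 m/pixel

4.57 m/pixel


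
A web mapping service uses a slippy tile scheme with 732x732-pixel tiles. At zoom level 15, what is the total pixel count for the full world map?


tiles per axis = 2^15 = 32768
total tiles = 32768^2 = 1073741824
pixels per axis = 32768 * 732 = 23986176
total pixels = 23986176^2 = 575336639102976

575336639102976 pixels


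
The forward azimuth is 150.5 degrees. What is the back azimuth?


back azimuth = (150.5 + 180) mod 360 = 330.5 degrees

330.5 degrees


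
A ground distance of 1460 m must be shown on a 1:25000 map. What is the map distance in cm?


map_cm = 1460 * 100 / 25000 = 5.84 cm

5.84 cm


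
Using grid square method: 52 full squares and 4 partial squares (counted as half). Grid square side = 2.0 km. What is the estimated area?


effective squares = 52 + 4 * 0.5 = 54.0
area = 54.0 * 4.0 = 216.0 km^2

216.0 km^2


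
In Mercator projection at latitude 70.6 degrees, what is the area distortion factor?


area_distortion = 1/cos^2(70.6) = 9.064

9.064


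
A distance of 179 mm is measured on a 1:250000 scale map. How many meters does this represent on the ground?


ground = 179 mm * 250000 / 1000 = 44750.0 m

44750.0 m


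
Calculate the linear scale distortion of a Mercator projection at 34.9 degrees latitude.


SF = 1 / cos(34.9) = 1 / 0.820152 = 1.219

1.219


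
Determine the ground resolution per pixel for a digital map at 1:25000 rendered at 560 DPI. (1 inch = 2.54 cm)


pixel_cm = 2.54 / 560 ≈ 0.004536 cm
ground = pixel_cm * 25000 / 100 = 2.54 * 25000 / (560 * 100) = 63500 / 56000 ≈ 1.13 m

1.13 m


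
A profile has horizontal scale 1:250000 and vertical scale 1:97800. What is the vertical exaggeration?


VE = horizontal_scale / vertical_scale = 250000 / 97800 ≈ 2.6

2.6x


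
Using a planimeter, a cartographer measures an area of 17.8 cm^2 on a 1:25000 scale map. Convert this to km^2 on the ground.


ground_area = 17.8 * (25000/100)^2 = 1112500.0 m^2 = 1.1125 km^2 ≈ 1.113 km^2

1.113 km^2


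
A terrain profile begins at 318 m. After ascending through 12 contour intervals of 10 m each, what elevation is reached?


elevation = 318 + 12 * 10 = 438 m

438 m


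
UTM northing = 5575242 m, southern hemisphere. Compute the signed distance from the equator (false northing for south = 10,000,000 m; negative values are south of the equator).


For southern: actual = 5575242 - 10000000 = -4424758 m

-4424758 m


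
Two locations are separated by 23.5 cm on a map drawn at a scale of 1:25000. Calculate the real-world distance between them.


ground = 23.5 cm * 25000 / 100 = 5875.0 m = 5.875 km

5.875 km


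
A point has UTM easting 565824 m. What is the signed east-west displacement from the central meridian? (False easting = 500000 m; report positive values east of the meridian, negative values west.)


displacement = 565824 - 500000 = 65824 m

65824 m


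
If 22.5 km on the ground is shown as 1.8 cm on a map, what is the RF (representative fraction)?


ground = 22.5 km = 2250000 cm; RF denominator = ground / map = 2250000 / 1.8 = 1250000; RF = 1:1250000

1:1250000


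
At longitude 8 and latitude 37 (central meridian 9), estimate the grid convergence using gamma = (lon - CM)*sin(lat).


gamma = (8 - 9) * sin(37) = -1 * 0.601815 = -0.602 degrees

-0.602 degrees


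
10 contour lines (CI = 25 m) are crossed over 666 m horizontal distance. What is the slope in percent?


elevation change = 10 * 25 = 250 m
slope = 250 / 666 * 100 = 37.5%

37.5%


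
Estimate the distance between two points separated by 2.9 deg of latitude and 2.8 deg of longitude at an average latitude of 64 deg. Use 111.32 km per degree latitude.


dlat_km = 2.9 * 111.32 = 322.828
dlon_km = 2.8 * 111.32 * cos(64) ≈ 136.639
dist = sqrt(322.828^2 + 136.639^2) ≈ 350.6 km

350.6 km


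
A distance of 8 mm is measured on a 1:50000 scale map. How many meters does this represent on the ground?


ground = 8 mm * 50000 / 1000 = 400.0 m

400.0 m


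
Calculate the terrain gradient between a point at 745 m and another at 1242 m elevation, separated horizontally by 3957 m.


gradient = (1242 - 745) / 3957 = 497 / 3957 = 0.1256

0.1256


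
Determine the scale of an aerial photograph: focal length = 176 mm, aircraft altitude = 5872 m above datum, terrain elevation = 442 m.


scale = f / (H - h) = 176 mm / 5430 m = 176 / 5430000 = 1:30852

1:30852


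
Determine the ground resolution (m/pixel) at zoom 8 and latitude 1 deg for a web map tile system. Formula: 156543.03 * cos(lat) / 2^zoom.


res = 156543.03 * cos(1) / 2^8 = 156543.03 * 0.9998477 / 256 = 611.4 m/pixel

611.4 m/pixel


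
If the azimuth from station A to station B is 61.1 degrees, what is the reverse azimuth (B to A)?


back azimuth = (61.1 + 180) mod 360 = 241.1 degrees

241.1 degrees


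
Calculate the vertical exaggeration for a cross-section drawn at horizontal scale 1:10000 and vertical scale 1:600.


VE = horizontal_scale / vertical_scale = 10000 / 600 ≈ 16.7

16.7x


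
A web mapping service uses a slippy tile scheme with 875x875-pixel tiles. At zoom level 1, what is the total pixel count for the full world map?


tiles per axis = 2^1 = 2
total tiles = 2^2 = 4
pixels per axis = 2 * 875 = 1750
total pixels = 1750^2 = 3062500

3062500 pixels


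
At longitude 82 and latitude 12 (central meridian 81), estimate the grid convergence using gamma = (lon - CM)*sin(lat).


gamma = (82 - 81) * sin(12) = 1 * 0.207912 = 0.208 degrees

0.208 degrees


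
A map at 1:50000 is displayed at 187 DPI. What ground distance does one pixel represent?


pixel_cm = 2.54 / 187 ≈ 0.013583 cm
ground = pixel_cm * 50000 / 100 = 2.54 * 50000 / (187 * 100) = 127000 / 18700 ≈ 6.79 m

6.79 m


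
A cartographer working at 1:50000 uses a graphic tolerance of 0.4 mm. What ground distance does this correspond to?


ground = 0.4 mm * 50000 / 1000 = 20.0 m

20.0 m


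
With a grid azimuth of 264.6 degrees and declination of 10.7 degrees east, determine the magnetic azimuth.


magnetic azimuth = grid azimuth - declination (east +ve)
mag_az = 264.6 - 10.7 = 253.9 degrees

253.9 degrees


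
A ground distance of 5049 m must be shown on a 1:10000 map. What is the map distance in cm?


map_cm = 5049 * 100 / 10000 = 50.49 cm

50.49 cm


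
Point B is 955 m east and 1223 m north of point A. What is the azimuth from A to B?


az = atan2(955, 1223) = 38.0 deg
adjusted to 0-360: 38.0 degrees

38.0 degrees


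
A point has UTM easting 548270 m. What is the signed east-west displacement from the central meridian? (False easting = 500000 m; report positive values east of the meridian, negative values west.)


displacement = 548270 - 500000 = 48270 m

48270 m


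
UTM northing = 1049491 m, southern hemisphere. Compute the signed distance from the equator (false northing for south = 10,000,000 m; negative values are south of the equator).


For southern: actual = 1049491 - 10000000 = -8950509 m

-8950509 m


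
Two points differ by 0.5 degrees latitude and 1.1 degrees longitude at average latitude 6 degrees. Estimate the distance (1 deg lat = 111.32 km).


dlat_km = 0.5 * 111.32 = 55.66
dlon_km = 1.1 * 111.32 * cos(6) ≈ 121.781
dist = sqrt(55.66^2 + 121.781^2) ≈ 133.9 km

133.9 km


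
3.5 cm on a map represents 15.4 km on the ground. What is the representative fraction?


ground = 15.4 km = 1540000 cm; RF denominator = ground / map = 1540000 / 3.5 = 440000; RF = 1:440000

1:440000


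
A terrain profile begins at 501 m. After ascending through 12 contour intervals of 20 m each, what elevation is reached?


elevation = 501 + 12 * 20 = 741 m

741 m


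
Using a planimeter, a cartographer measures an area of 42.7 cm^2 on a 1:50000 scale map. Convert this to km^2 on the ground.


ground_area = 42.7 * (50000/100)^2 = 10675000.0 m^2 = 10.675 km^2

10.675 km^2


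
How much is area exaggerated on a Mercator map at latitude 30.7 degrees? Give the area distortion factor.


area_distortion = 1/cos^2(30.7) = 1.353

1.353


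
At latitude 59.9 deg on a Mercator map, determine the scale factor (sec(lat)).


SF = 1 / cos(59.9) = 1 / 0.501511 = 1.994

1.994


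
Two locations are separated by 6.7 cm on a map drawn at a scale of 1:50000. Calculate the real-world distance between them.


ground = 6.7 cm * 50000 / 100 = 3350.0 m = 3.35 km

3.35 km


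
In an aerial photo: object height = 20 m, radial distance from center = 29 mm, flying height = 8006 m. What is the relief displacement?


d = h * r / H = 20 * 29 / 8006 = 0.07 mm

0.07 mm


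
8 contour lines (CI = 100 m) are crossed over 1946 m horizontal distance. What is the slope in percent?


elevation change = 8 * 100 = 800 m
slope = 800 / 1946 * 100 = 41.1%

41.1%


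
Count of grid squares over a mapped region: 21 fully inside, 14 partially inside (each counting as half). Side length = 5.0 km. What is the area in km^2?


effective squares = 21 + 14 * 0.5 = 28.0
area = 28.0 * 25.0 = 700.0 km^2

700.0 km^2


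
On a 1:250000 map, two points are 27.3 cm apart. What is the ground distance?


ground = 27.3 cm * 250000 / 100 = 68250.0 m = 68.25 km

68.25 km


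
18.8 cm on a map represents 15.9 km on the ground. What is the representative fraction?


ground = 15.9 km = 1590000 cm; RF denominator = ground / map = 1590000 / 18.8 ≈ 84574; RF = 1:84574

1:84574


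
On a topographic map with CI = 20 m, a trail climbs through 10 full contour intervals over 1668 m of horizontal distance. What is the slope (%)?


elevation change = 10 * 20 = 200 m
slope = 200 / 1668 * 100 = 12.0%

12.0%


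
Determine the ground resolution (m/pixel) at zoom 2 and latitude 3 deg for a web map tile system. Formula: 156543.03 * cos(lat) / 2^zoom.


res = 156543.03 * cos(3) / 2^2 = 156543.03 * 0.99862953 / 4 = 39082.12 m/pixel

39082.12 m/pixel


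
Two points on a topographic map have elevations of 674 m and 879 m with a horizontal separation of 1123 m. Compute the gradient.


gradient = (879 - 674) / 1123 = 205 / 1123 = 0.1825

0.1825


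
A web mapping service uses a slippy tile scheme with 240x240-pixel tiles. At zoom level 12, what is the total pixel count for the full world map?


tiles per axis = 2^12 = 4096
total tiles = 4096^2 = 16777216
pixels per axis = 4096 * 240 = 983040
total pixels = 983040^2 = 966367641600

966367641600 pixels


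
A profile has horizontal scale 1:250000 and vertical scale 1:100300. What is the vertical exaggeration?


VE = horizontal_scale / vertical_scale = 250000 / 100300 ≈ 2.5

2.5x


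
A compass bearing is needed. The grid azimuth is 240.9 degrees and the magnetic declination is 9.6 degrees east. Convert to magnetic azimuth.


magnetic azimuth = grid azimuth - declination (east +ve)
mag_az = 240.9 - 9.6 = 231.3 degrees

231.3 degrees


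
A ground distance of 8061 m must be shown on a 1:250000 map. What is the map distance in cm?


map_cm = 8061 * 100 / 250000 = 3.2244 cm ≈ 3.22 cm

3.22 cm


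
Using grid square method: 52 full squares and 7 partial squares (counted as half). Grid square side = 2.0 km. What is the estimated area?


effective squares = 52 + 7 * 0.5 = 55.5
area = 55.5 * 4.0 = 222.0 km^2

222.0 km^2


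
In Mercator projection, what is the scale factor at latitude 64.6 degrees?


SF = 1 / cos(64.6) = 1 / 0.428935 = 2.331

2.331


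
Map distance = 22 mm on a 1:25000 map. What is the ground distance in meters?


ground = 22 mm * 25000 / 1000 = 550.0 m

550.0 m


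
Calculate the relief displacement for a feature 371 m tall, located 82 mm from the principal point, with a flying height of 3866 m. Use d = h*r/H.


d = h * r / H = 371 * 82 / 3866 = 7.87 mm

7.87 mm


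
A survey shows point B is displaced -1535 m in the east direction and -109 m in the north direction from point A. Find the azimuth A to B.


az = atan2(-1535, -109) = -94.1 deg
adjusted to 0-360: 265.9 degrees

265.9 degrees


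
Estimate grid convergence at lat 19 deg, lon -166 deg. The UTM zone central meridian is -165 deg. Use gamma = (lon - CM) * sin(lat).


gamma = (-166 - -165) * sin(19) = -1 * 0.325568 = -0.326 degrees

-0.326 degrees


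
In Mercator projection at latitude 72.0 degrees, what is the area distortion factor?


area_distortion = 1/cos^2(72.0) = 10.472

10.472


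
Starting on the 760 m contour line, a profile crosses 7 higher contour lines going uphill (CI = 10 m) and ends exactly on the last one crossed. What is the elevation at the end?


elevation = 760 + 7 * 10 = 830 m

830 m


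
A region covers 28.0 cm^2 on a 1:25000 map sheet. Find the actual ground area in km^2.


ground_area = 28.0 * (25000/100)^2 = 1750000.0 m^2 = 1.75 km^2

1.75 km^2


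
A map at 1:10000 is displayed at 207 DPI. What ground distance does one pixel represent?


pixel_cm = 2.54 / 207 ≈ 0.012271 cm
ground = pixel_cm * 10000 / 100 = 2.54 * 10000 / (207 * 100) = 25400 / 20700 ≈ 1.23 m

1.23 m


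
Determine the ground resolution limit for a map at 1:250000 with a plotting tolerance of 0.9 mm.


ground = 0.9 mm * 250000 / 1000 = 225.0 m

225.0 m


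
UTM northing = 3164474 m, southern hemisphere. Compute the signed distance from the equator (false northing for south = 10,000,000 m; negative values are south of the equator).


For southern: actual = 3164474 - 10000000 = -6835526 m

-6835526 m


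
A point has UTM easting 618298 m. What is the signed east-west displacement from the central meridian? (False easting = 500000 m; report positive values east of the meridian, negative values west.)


displacement = 618298 - 500000 = 118298 m

118298 m


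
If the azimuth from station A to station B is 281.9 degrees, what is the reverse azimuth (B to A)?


back azimuth = (281.9 + 180) mod 360 = 101.9 degrees

101.9 degrees


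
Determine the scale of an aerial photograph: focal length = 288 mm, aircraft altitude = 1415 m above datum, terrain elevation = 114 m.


scale = f / (H - h) = 288 mm / 1301 m = 288 / 1301000 = 1:4517

1:4517


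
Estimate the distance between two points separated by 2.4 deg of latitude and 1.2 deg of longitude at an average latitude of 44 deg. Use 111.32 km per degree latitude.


dlat_km = 2.4 * 111.32 = 267.168
dlon_km = 1.2 * 111.32 * cos(44) ≈ 96.092
dist = sqrt(267.168^2 + 96.092^2) ≈ 283.9 km

283.9 km


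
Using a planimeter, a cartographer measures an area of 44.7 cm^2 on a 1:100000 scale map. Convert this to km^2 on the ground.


ground_area = 44.7 * (100000/100)^2 = 44700000.0 m^2 = 44.7 km^2

44.7 km^2


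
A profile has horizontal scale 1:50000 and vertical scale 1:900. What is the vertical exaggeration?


VE = horizontal_scale / vertical_scale = 50000 / 900 ≈ 55.6

55.6x


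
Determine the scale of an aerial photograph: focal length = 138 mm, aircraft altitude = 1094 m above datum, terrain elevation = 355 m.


scale = f / (H - h) = 138 mm / 739 m = 138 / 739000 = 1:5355

1:5355


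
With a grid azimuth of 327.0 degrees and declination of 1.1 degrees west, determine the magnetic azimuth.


magnetic azimuth = grid azimuth - declination (east +ve)
mag_az = 327.0 - -1.1 = 328.1 degrees

328.1 degrees


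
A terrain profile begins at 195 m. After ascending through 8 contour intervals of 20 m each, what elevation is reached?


elevation = 195 + 8 * 20 = 355 m

355 m


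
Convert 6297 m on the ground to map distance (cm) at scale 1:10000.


map_cm = 6297 * 100 / 10000 = 62.97 cm

62.97 cm


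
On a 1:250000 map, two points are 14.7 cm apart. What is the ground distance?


ground = 14.7 cm * 250000 / 100 = 36750.0 m = 36.75 km

36.75 km


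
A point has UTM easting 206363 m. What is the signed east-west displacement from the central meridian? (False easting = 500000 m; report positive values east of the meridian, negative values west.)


displacement = 206363 - 500000 = -293637 m

-293637 m


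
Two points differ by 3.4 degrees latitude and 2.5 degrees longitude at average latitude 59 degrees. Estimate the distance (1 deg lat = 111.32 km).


dlat_km = 3.4 * 111.32 = 378.488
dlon_km = 2.5 * 111.32 * cos(59) ≈ 143.335
dist = sqrt(378.488^2 + 143.335^2) ≈ 404.7 km

404.7 km


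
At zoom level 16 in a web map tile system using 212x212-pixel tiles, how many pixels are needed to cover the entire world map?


tiles per axis = 2^16 = 65536
total tiles = 65536^2 = 4294967296
pixels per axis = 65536 * 212 = 13893632
total pixels = 13893632^2 = 193033010151424

193033010151424 pixels


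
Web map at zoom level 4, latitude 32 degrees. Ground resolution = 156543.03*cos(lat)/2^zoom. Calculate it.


res = 156543.03 * cos(32) / 2^4 = 156543.03 * 0.8480481 / 16 = 8297.25 m/pixel

8297.25 m/pixel


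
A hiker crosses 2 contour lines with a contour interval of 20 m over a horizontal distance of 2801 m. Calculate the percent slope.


elevation change = 2 * 20 = 40 m
slope = 40 / 2801 * 100 = 1.4%

1.4%


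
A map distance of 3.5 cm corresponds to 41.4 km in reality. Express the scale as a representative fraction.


ground = 41.4 km = 4140000 cm; RF denominator = ground / map = 4140000 / 3.5 ≈ 1182857; RF = 1:1182857

1:1182857


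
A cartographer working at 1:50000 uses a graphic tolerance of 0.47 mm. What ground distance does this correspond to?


ground = 0.47 mm * 50000 / 1000 = 23.5 m

23.5 m


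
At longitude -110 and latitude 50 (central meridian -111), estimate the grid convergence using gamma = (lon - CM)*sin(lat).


gamma = (-110 - -111) * sin(50) = 1 * 0.766044 = 0.766 degrees

0.766 degrees


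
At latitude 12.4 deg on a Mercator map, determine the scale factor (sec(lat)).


SF = 1 / cos(12.4) = 1 / 0.976672 = 1.024

1.024


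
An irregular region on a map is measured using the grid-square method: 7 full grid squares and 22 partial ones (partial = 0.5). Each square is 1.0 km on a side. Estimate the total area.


effective squares = 7 + 22 * 0.5 = 18.0
area = 18.0 * 1.0 = 18.0 km^2

18.0 km^2


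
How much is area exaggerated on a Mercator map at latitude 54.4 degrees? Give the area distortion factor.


area_distortion = 1/cos^2(54.4) = 2.951

2.951


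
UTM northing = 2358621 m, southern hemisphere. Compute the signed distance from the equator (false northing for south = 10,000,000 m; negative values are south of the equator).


For southern: actual = 2358621 - 10000000 = -7641379 m

-7641379 m


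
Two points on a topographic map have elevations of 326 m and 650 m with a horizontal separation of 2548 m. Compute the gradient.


gradient = (650 - 326) / 2548 = 324 / 2548 = 0.1272

0.1272


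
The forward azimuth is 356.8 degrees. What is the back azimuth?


back azimuth = (356.8 + 180) mod 360 = 176.8 degrees

176.8 degrees


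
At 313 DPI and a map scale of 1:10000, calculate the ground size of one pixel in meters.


pixel_cm = 2.54 / 313 ≈ 0.008115 cm
ground = pixel_cm * 10000 / 100 = 2.54 * 10000 / (313 * 100) = 25400 / 31300 ≈ 0.81 m

0.81 m


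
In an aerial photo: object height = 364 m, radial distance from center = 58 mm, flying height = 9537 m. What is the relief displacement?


d = h * r / H = 364 * 58 / 9537 = 2.21 mm

2.21 mm


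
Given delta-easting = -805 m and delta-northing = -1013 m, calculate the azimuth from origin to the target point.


az = atan2(-805, -1013) = -141.5 deg
adjusted to 0-360: 218.5 degrees

218.5 degrees


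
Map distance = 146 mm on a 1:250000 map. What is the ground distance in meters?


ground = 146 mm * 250000 / 1000 = 36500.0 m

36500.0 m


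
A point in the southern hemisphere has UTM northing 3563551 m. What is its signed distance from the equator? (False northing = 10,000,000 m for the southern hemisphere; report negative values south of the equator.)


For southern: actual = 3563551 - 10000000 = -6436449 m

-6436449 m


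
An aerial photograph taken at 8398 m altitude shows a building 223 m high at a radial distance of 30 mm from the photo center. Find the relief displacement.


d = h * r / H = 223 * 30 / 8398 = 0.8 mm

0.8 mm


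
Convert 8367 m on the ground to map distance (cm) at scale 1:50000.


map_cm = 8367 * 100 / 50000 = 16.734 cm ≈ 16.73 cm

16.73 cm


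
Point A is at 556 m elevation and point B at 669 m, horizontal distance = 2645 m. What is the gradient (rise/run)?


gradient = (669 - 556) / 2645 = 113 / 2645 = 0.0427

0.0427


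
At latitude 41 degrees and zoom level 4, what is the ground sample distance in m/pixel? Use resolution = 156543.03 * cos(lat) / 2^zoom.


res = 156543.03 * cos(41) / 2^4 = 156543.03 * 0.75470958 / 16 = 7384.03 m/pixel

7384.03 m/pixel


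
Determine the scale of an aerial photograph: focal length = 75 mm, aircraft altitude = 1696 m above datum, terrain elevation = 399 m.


scale = f / (H - h) = 75 mm / 1297 m = 75 / 1297000 = 1:17293

1:17293


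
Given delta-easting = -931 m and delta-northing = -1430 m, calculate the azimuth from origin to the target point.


az = atan2(-931, -1430) = -146.9 deg
adjusted to 0-360: 213.1 degrees

213.1 degrees


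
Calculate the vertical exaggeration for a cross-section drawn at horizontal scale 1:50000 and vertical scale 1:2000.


VE = horizontal_scale / vertical_scale = 50000 / 2000 = 25.0

25.0x


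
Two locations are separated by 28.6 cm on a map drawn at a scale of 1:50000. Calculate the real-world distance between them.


ground = 28.6 cm * 50000 / 100 = 14300.0 m = 14.3 km

14.3 km


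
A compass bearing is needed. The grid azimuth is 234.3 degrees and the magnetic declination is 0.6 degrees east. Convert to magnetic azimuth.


magnetic azimuth = grid azimuth - declination (east +ve)
mag_az = 234.3 - 0.6 = 233.7 degrees

233.7 degrees


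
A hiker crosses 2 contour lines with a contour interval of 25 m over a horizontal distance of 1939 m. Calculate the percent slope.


elevation change = 2 * 25 = 50 m
slope = 50 / 1939 * 100 = 2.6%

2.6%


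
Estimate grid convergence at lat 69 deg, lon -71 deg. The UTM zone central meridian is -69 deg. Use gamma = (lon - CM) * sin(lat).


gamma = (-71 - -69) * sin(69) = -2 * 0.93358 = -1.867 degrees

-1.867 degrees


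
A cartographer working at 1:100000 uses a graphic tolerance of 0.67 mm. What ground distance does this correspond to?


ground = 0.67 mm * 100000 / 1000 = 67.0 m

67.0 m


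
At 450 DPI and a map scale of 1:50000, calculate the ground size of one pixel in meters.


pixel_cm = 2.54 / 450 ≈ 0.005644 cm
ground = pixel_cm * 50000 / 100 = 2.54 * 50000 / (450 * 100) = 127000 / 45000 ≈ 2.82 m

2.82 m


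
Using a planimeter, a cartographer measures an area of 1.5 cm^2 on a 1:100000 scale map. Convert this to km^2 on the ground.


ground_area = 1.5 * (100000/100)^2 = 1500000.0 m^2 = 1.5 km^2

1.5 km^2


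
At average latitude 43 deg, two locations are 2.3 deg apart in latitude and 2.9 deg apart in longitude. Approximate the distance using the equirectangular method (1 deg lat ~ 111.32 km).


dlat_km = 2.3 * 111.32 = 256.036
dlon_km = 2.9 * 111.32 * cos(43) ≈ 236.101
dist = sqrt(256.036^2 + 236.101^2) ≈ 348.3 km

348.3 km


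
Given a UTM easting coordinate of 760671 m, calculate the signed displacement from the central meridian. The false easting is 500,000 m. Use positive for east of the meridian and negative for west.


displacement = 760671 - 500000 = 260671 m

260671 m


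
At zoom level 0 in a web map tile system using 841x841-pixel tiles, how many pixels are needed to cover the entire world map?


tiles per axis = 2^0 = 1
total tiles = 1^2 = 1
pixels per axis = 1 * 841 = 841
total pixels = 841^2 = 707281

707281 pixels


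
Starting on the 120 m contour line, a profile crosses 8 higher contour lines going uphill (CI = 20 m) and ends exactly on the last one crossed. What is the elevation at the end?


elevation = 120 + 8 * 20 = 280 m

280 m


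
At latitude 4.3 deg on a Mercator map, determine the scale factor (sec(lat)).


SF = 1 / cos(4.3) = 1 / 0.997185 = 1.003

1.003


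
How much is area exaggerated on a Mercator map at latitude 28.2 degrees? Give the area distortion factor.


area_distortion = 1/cos^2(28.2) = 1.288

1.288


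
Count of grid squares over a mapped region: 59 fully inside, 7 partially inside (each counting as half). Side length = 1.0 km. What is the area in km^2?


effective squares = 59 + 7 * 0.5 = 62.5
area = 62.5 * 1.0 = 62.5 km^2

62.5 km^2


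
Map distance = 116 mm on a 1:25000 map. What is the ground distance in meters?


ground = 116 mm * 25000 / 1000 = 2900.0 m

2900.0 m


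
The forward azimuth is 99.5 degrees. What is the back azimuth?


back azimuth = (99.5 + 180) mod 360 = 279.5 degrees

279.5 degrees


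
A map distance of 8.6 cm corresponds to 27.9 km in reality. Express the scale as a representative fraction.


ground = 27.9 km = 2790000 cm; RF denominator = ground / map = 2790000 / 8.6 ≈ 324419; RF = 1:324419

1:324419


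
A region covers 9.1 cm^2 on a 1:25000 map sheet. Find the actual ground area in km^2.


ground_area = 9.1 * (25000/100)^2 = 568750.0 m^2 = 0.56875 km^2 ≈ 0.569 km^2

0.569 km^2


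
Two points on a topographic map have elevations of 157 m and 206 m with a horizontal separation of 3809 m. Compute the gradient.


gradient = (206 - 157) / 3809 = 49 / 3809 = 0.0129

0.0129


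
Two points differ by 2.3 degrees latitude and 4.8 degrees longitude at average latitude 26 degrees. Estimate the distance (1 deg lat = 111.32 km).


dlat_km = 2.3 * 111.32 = 256.036
dlon_km = 4.8 * 111.32 * cos(26) ≈ 480.258
dist = sqrt(256.036^2 + 480.258^2) ≈ 544.2 km

544.2 km


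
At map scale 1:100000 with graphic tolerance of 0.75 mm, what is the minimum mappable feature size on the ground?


ground = 0.75 mm * 100000 / 1000 = 75.0 m

75.0 m


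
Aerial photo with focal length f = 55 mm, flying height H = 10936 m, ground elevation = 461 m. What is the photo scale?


scale = f / (H - h) = 55 mm / 10475 m = 55 / 10475000 = 1:190455

1:190455


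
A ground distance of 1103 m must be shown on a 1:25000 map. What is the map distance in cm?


map_cm = 1103 * 100 / 25000 = 4.412 cm ≈ 4.41 cm

4.41 cm


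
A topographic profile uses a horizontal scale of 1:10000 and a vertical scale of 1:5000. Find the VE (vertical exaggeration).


VE = horizontal_scale / vertical_scale = 10000 / 5000 = 2.0

2.0x


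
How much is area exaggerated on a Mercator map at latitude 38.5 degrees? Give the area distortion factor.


area_distortion = 1/cos^2(38.5) = 1.633

1.633


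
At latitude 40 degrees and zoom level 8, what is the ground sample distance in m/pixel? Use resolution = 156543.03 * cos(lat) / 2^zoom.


res = 156543.03 * cos(40) / 2^8 = 156543.03 * 0.76604444 / 256 = 468.43 m/pixel

468.43 m/pixel


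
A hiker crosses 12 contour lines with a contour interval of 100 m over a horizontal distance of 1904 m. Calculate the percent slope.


elevation change = 12 * 100 = 1200 m
slope = 1200 / 1904 * 100 = 63.0%

63.0%


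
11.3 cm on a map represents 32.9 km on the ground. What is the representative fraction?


ground = 32.9 km = 3290000 cm; RF denominator = ground / map = 3290000 / 11.3 ≈ 291150; RF = 1:291150

1:291150


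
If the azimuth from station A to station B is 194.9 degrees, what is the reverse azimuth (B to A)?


back azimuth = (194.9 + 180) mod 360 = 14.9 degrees

14.9 degrees


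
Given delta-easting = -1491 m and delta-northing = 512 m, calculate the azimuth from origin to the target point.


az = atan2(-1491, 512) = -71.0 deg
adjusted to 0-360: 289.0 degrees

289.0 degrees


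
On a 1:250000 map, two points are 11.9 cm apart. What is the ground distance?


ground = 11.9 cm * 250000 / 100 = 29750.0 m = 29.75 km

29.75 km


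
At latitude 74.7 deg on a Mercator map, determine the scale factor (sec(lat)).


SF = 1 / cos(74.7) = 1 / 0.263873 = 3.79

3.79


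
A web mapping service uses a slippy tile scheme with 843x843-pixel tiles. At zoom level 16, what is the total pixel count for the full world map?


tiles per axis = 2^16 = 65536
total tiles = 65536^2 = 4294967296
pixels per axis = 65536 * 843 = 55246848
total pixels = 55246848^2 = 3052214213935104

3052214213935104 pixels


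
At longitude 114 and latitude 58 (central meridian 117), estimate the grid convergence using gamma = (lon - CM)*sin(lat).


gamma = (114 - 117) * sin(58) = -3 * 0.848048 = -2.544 degrees

-2.544 degrees


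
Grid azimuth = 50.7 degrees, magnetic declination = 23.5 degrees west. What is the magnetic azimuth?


magnetic azimuth = grid azimuth - declination (east +ve)
mag_az = 50.7 - -23.5 = 74.2 degrees

74.2 degrees


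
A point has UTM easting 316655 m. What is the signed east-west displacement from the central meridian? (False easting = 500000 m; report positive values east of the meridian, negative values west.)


displacement = 316655 - 500000 = -183345 m

-183345 m


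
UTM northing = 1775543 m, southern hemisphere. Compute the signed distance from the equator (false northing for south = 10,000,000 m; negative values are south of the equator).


For southern: actual = 1775543 - 10000000 = -8224457 m

-8224457 m


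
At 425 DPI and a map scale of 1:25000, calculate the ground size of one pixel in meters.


pixel_cm = 2.54 / 425 ≈ 0.005976 cm
ground = pixel_cm * 25000 / 100 = 2.54 * 25000 / (425 * 100) = 63500 / 42500 ≈ 1.49 m

1.49 m


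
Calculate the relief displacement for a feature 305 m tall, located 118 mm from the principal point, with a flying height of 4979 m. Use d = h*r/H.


d = h * r / H = 305 * 118 / 4979 = 7.23 mm

7.23 mm


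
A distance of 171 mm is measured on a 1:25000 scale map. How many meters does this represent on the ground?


ground = 171 mm * 25000 / 1000 = 4275.0 m

4275.0 m


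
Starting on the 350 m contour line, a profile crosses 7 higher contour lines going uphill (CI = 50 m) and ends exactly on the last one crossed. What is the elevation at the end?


elevation = 350 + 7 * 50 = 700 m

700 m


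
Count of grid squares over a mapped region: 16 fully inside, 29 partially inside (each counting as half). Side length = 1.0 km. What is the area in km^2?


effective squares = 16 + 29 * 0.5 = 30.5
area = 30.5 * 1.0 = 30.5 km^2

30.5 km^2


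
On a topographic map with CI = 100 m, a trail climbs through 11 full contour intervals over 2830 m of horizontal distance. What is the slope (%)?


elevation change = 11 * 100 = 1100 m
slope = 1100 / 2830 * 100 = 38.9%

38.9%


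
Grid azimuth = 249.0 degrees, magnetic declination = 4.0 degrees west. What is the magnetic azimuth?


magnetic azimuth = grid azimuth - declination (east +ve)
mag_az = 249.0 - -4.0 = 253.0 degrees

253.0 degrees


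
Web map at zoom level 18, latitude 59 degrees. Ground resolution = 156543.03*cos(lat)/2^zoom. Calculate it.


res = 156543.03 * cos(59) / 2^18 = 156543.03 * 0.51503807 / 262144 = 0.31 m/pixel

0.31 m/pixel


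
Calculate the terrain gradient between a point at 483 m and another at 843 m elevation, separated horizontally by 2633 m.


gradient = (843 - 483) / 2633 = 360 / 2633 = 0.1367

0.1367


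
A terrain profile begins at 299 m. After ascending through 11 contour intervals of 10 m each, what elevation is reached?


elevation = 299 + 11 * 10 = 409 m

409 m


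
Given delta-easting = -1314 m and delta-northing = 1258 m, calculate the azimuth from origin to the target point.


az = atan2(-1314, 1258) = -46.2 deg
adjusted to 0-360: 313.8 degrees

313.8 degrees


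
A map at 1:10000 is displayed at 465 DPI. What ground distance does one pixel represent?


pixel_cm = 2.54 / 465 ≈ 0.005462 cm
ground = pixel_cm * 10000 / 100 = 2.54 * 10000 / (465 * 100) = 25400 / 46500 ≈ 0.55 m

0.55 m


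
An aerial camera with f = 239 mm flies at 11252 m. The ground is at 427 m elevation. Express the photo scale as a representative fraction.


scale = f / (H - h) = 239 mm / 10825 m = 239 / 10825000 = 1:45293

1:45293


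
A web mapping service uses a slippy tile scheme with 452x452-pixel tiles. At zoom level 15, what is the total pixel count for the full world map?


tiles per axis = 2^15 = 32768
total tiles = 32768^2 = 1073741824
pixels per axis = 32768 * 452 = 14811136
total pixels = 14811136^2 = 219369749610496

219369749610496 pixels


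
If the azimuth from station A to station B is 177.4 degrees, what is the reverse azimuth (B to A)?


back azimuth = (177.4 + 180) mod 360 = 357.4 degrees

357.4 degrees


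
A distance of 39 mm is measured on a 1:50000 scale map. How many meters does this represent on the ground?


ground = 39 mm * 50000 / 1000 = 1950.0 m

1950.0 m


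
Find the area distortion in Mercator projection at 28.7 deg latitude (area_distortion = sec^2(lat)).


area_distortion = 1/cos^2(28.7) = 1.3

1.3


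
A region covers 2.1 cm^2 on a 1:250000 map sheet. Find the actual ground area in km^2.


ground_area = 2.1 * (250000/100)^2 = 13125000.0 m^2 = 13.125 km^2

13.125 km^2


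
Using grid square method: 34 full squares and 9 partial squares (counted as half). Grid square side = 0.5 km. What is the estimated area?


effective squares = 34 + 9 * 0.5 = 38.5
area = 38.5 * 0.25 = 9.625 km^2

9.625 km^2


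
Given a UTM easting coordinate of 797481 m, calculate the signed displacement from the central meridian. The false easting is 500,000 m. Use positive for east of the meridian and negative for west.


displacement = 797481 - 500000 = 297481 m

297481 m


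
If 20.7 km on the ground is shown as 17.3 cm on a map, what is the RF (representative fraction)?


ground = 20.7 km = 2070000 cm; RF denominator = ground / map = 2070000 / 17.3 ≈ 119653; RF = 1:119653

1:119653


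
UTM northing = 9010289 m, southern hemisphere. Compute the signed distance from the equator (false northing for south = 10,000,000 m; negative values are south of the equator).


For southern: actual = 9010289 - 10000000 = -989711 m

-989711 m


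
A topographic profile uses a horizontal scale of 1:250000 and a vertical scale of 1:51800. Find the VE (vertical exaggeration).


VE = horizontal_scale / vertical_scale = 250000 / 51800 ≈ 4.8

4.8x


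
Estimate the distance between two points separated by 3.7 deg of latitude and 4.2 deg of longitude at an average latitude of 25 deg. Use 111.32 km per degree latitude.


dlat_km = 3.7 * 111.32 = 411.884
dlon_km = 4.2 * 111.32 * cos(25) ≈ 423.739
dist = sqrt(411.884^2 + 423.739^2) ≈ 590.9 km

590.9 km


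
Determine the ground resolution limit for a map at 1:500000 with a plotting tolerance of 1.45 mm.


ground = 1.45 mm * 500000 / 1000 = 725.0 m

725.0 m


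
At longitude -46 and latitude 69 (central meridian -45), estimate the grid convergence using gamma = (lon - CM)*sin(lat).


gamma = (-46 - -45) * sin(69) = -1 * 0.93358 = -0.934 degrees

-0.934 degrees


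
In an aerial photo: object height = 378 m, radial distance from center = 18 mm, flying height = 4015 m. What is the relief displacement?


d = h * r / H = 378 * 18 / 4015 = 1.69 mm

1.69 mm


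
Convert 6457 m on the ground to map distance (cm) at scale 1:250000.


map_cm = 6457 * 100 / 250000 = 2.5828 cm ≈ 2.58 cm

2.58 cm


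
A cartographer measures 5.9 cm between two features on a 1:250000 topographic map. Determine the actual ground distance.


ground = 5.9 cm * 250000 / 100 = 14750.0 m = 14.75 km

14.75 km
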